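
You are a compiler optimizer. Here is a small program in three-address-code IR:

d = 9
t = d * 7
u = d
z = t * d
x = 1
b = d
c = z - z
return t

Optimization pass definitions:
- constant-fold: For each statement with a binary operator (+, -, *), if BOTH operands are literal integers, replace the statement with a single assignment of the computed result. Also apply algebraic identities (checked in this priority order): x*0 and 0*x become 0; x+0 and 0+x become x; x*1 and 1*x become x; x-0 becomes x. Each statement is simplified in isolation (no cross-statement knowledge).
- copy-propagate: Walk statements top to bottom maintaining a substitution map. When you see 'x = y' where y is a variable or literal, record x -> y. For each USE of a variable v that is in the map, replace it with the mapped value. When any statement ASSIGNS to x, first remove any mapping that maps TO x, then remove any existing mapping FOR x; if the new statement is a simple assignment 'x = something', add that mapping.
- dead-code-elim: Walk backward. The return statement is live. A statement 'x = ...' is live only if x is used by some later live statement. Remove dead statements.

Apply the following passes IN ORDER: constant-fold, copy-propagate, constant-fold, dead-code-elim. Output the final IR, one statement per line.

Answer: t = 63
return t

Derivation:
Initial IR:
  d = 9
  t = d * 7
  u = d
  z = t * d
  x = 1
  b = d
  c = z - z
  return t
After constant-fold (8 stmts):
  d = 9
  t = d * 7
  u = d
  z = t * d
  x = 1
  b = d
  c = z - z
  return t
After copy-propagate (8 stmts):
  d = 9
  t = 9 * 7
  u = 9
  z = t * 9
  x = 1
  b = 9
  c = z - z
  return t
After constant-fold (8 stmts):
  d = 9
  t = 63
  u = 9
  z = t * 9
  x = 1
  b = 9
  c = z - z
  return t
After dead-code-elim (2 stmts):
  t = 63
  return t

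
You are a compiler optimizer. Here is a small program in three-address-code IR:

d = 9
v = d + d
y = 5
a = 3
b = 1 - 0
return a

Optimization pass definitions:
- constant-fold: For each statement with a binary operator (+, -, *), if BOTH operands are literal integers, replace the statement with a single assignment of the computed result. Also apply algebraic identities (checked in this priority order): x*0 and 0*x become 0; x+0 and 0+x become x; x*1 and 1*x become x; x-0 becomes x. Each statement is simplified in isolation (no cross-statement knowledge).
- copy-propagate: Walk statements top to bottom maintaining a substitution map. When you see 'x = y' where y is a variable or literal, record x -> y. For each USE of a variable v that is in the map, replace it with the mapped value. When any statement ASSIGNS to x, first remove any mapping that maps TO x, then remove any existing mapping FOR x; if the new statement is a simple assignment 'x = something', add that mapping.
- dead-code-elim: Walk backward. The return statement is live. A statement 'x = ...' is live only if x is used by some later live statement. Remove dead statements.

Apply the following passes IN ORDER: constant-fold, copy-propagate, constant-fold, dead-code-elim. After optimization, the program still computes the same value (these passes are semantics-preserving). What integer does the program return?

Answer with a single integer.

Initial IR:
  d = 9
  v = d + d
  y = 5
  a = 3
  b = 1 - 0
  return a
After constant-fold (6 stmts):
  d = 9
  v = d + d
  y = 5
  a = 3
  b = 1
  return a
After copy-propagate (6 stmts):
  d = 9
  v = 9 + 9
  y = 5
  a = 3
  b = 1
  return 3
After constant-fold (6 stmts):
  d = 9
  v = 18
  y = 5
  a = 3
  b = 1
  return 3
After dead-code-elim (1 stmts):
  return 3
Evaluate:
  d = 9  =>  d = 9
  v = d + d  =>  v = 18
  y = 5  =>  y = 5
  a = 3  =>  a = 3
  b = 1 - 0  =>  b = 1
  return a = 3

Answer: 3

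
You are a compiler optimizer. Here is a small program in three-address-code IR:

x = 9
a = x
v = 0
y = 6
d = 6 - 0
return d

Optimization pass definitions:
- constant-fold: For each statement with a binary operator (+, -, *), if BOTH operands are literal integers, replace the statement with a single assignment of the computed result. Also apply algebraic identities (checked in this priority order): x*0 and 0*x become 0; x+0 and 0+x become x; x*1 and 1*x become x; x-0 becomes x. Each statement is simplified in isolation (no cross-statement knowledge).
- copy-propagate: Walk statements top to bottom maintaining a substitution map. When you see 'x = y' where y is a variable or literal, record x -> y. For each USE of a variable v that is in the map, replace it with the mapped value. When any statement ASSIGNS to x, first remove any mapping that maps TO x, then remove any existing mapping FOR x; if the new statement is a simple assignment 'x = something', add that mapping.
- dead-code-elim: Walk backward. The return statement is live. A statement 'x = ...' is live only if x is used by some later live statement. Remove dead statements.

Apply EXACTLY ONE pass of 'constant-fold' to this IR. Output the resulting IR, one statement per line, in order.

Applying constant-fold statement-by-statement:
  [1] x = 9  (unchanged)
  [2] a = x  (unchanged)
  [3] v = 0  (unchanged)
  [4] y = 6  (unchanged)
  [5] d = 6 - 0  -> d = 6
  [6] return d  (unchanged)
Result (6 stmts):
  x = 9
  a = x
  v = 0
  y = 6
  d = 6
  return d

Answer: x = 9
a = x
v = 0
y = 6
d = 6
return d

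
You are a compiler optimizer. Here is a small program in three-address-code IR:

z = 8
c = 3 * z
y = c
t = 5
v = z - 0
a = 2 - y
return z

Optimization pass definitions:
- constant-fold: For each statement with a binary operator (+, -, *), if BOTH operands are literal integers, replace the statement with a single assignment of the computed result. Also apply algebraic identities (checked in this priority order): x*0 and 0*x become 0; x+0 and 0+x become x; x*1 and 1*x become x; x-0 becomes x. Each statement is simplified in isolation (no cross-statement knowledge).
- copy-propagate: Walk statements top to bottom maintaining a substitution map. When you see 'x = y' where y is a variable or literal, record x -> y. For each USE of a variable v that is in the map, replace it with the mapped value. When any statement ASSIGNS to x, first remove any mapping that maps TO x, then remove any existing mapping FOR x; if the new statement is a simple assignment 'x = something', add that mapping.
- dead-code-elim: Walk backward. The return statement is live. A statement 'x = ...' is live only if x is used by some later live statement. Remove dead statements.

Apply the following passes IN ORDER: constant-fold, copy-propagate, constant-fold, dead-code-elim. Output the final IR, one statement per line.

Answer: return 8

Derivation:
Initial IR:
  z = 8
  c = 3 * z
  y = c
  t = 5
  v = z - 0
  a = 2 - y
  return z
After constant-fold (7 stmts):
  z = 8
  c = 3 * z
  y = c
  t = 5
  v = z
  a = 2 - y
  return z
After copy-propagate (7 stmts):
  z = 8
  c = 3 * 8
  y = c
  t = 5
  v = 8
  a = 2 - c
  return 8
After constant-fold (7 stmts):
  z = 8
  c = 24
  y = c
  t = 5
  v = 8
  a = 2 - c
  return 8
After dead-code-elim (1 stmts):
  return 8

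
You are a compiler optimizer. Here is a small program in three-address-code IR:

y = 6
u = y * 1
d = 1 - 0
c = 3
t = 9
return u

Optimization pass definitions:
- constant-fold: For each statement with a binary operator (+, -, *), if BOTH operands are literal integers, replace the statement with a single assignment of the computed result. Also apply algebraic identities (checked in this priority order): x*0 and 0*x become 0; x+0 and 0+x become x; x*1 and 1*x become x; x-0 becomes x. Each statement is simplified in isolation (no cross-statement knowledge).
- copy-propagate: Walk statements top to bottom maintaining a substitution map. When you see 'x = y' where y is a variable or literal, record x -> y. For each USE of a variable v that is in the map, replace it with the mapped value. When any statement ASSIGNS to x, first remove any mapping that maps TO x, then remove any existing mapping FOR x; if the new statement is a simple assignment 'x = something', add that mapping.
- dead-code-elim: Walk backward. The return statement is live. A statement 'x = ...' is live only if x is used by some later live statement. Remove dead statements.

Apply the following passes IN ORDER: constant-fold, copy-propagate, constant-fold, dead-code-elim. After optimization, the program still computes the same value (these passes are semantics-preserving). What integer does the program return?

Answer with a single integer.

Initial IR:
  y = 6
  u = y * 1
  d = 1 - 0
  c = 3
  t = 9
  return u
After constant-fold (6 stmts):
  y = 6
  u = y
  d = 1
  c = 3
  t = 9
  return u
After copy-propagate (6 stmts):
  y = 6
  u = 6
  d = 1
  c = 3
  t = 9
  return 6
After constant-fold (6 stmts):
  y = 6
  u = 6
  d = 1
  c = 3
  t = 9
  return 6
After dead-code-elim (1 stmts):
  return 6
Evaluate:
  y = 6  =>  y = 6
  u = y * 1  =>  u = 6
  d = 1 - 0  =>  d = 1
  c = 3  =>  c = 3
  t = 9  =>  t = 9
  return u = 6

Answer: 6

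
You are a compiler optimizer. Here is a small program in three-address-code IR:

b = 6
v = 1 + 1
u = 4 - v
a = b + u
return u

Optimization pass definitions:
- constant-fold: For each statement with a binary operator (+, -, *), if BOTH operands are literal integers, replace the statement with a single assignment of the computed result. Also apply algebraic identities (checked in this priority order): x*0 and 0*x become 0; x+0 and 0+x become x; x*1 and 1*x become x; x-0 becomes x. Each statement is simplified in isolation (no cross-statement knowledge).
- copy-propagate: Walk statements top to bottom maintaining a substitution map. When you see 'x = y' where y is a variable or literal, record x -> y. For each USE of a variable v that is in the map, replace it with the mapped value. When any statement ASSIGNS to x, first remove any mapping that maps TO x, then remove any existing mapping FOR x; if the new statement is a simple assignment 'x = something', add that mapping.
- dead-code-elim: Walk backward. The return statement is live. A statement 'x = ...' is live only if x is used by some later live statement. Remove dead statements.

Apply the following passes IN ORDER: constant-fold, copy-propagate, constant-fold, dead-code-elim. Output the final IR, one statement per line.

Initial IR:
  b = 6
  v = 1 + 1
  u = 4 - v
  a = b + u
  return u
After constant-fold (5 stmts):
  b = 6
  v = 2
  u = 4 - v
  a = b + u
  return u
After copy-propagate (5 stmts):
  b = 6
  v = 2
  u = 4 - 2
  a = 6 + u
  return u
After constant-fold (5 stmts):
  b = 6
  v = 2
  u = 2
  a = 6 + u
  return u
After dead-code-elim (2 stmts):
  u = 2
  return u

Answer: u = 2
return u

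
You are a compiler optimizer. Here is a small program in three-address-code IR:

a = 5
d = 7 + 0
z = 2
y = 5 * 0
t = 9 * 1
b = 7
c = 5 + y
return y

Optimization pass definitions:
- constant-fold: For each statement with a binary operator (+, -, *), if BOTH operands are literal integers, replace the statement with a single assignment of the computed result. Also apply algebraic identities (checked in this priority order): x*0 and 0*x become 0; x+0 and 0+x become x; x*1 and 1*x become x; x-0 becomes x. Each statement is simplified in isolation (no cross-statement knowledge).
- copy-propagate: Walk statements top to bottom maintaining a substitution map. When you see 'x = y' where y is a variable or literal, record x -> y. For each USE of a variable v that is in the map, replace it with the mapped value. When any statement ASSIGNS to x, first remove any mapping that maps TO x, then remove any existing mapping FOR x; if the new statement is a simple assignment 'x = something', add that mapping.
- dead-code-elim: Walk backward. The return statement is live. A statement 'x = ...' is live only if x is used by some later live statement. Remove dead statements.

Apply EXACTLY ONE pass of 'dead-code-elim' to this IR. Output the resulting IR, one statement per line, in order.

Answer: y = 5 * 0
return y

Derivation:
Applying dead-code-elim statement-by-statement:
  [8] return y  -> KEEP (return); live=['y']
  [7] c = 5 + y  -> DEAD (c not live)
  [6] b = 7  -> DEAD (b not live)
  [5] t = 9 * 1  -> DEAD (t not live)
  [4] y = 5 * 0  -> KEEP; live=[]
  [3] z = 2  -> DEAD (z not live)
  [2] d = 7 + 0  -> DEAD (d not live)
  [1] a = 5  -> DEAD (a not live)
Result (2 stmts):
  y = 5 * 0
  return y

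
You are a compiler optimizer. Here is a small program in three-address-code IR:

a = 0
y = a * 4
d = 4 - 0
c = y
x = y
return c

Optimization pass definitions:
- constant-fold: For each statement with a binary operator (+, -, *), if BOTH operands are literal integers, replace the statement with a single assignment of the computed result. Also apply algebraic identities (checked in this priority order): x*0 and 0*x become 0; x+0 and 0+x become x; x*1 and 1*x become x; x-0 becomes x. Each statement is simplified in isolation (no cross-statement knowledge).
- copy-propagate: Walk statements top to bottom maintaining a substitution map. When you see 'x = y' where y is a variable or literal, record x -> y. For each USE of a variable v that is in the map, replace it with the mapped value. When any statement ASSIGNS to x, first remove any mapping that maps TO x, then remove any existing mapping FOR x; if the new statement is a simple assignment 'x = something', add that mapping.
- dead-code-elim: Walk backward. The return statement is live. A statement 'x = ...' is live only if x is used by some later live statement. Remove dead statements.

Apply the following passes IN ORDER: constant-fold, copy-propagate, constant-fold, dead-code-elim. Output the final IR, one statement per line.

Answer: y = 0
return y

Derivation:
Initial IR:
  a = 0
  y = a * 4
  d = 4 - 0
  c = y
  x = y
  return c
After constant-fold (6 stmts):
  a = 0
  y = a * 4
  d = 4
  c = y
  x = y
  return c
After copy-propagate (6 stmts):
  a = 0
  y = 0 * 4
  d = 4
  c = y
  x = y
  return y
After constant-fold (6 stmts):
  a = 0
  y = 0
  d = 4
  c = y
  x = y
  return y
After dead-code-elim (2 stmts):
  y = 0
  return y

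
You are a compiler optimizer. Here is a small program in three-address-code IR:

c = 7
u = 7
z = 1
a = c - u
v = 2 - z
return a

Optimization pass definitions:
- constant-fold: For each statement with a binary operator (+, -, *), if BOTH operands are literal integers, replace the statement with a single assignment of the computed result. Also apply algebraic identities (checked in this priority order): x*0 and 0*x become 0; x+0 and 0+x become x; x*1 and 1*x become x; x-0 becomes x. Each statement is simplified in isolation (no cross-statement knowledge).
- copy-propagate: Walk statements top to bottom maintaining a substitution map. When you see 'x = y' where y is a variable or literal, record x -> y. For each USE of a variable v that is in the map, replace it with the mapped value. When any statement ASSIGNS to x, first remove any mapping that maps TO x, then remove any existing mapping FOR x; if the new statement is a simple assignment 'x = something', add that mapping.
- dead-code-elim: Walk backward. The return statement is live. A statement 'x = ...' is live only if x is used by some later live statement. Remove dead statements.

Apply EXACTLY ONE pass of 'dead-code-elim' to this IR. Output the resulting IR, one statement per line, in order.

Applying dead-code-elim statement-by-statement:
  [6] return a  -> KEEP (return); live=['a']
  [5] v = 2 - z  -> DEAD (v not live)
  [4] a = c - u  -> KEEP; live=['c', 'u']
  [3] z = 1  -> DEAD (z not live)
  [2] u = 7  -> KEEP; live=['c']
  [1] c = 7  -> KEEP; live=[]
Result (4 stmts):
  c = 7
  u = 7
  a = c - u
  return a

Answer: c = 7
u = 7
a = c - u
return a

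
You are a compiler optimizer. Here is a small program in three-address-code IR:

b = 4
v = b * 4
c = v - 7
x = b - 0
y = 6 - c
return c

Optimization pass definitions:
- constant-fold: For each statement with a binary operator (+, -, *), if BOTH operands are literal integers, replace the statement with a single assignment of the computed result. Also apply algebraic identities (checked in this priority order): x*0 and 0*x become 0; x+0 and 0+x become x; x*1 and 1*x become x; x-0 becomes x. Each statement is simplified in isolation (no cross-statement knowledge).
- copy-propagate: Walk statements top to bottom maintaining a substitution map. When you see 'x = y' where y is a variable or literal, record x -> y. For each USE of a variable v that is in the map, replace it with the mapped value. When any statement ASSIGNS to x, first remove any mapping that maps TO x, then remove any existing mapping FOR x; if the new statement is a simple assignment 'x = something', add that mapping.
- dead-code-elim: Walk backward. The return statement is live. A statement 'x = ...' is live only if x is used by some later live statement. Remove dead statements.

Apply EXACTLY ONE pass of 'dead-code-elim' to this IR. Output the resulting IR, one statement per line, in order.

Answer: b = 4
v = b * 4
c = v - 7
return c

Derivation:
Applying dead-code-elim statement-by-statement:
  [6] return c  -> KEEP (return); live=['c']
  [5] y = 6 - c  -> DEAD (y not live)
  [4] x = b - 0  -> DEAD (x not live)
  [3] c = v - 7  -> KEEP; live=['v']
  [2] v = b * 4  -> KEEP; live=['b']
  [1] b = 4  -> KEEP; live=[]
Result (4 stmts):
  b = 4
  v = b * 4
  c = v - 7
  return c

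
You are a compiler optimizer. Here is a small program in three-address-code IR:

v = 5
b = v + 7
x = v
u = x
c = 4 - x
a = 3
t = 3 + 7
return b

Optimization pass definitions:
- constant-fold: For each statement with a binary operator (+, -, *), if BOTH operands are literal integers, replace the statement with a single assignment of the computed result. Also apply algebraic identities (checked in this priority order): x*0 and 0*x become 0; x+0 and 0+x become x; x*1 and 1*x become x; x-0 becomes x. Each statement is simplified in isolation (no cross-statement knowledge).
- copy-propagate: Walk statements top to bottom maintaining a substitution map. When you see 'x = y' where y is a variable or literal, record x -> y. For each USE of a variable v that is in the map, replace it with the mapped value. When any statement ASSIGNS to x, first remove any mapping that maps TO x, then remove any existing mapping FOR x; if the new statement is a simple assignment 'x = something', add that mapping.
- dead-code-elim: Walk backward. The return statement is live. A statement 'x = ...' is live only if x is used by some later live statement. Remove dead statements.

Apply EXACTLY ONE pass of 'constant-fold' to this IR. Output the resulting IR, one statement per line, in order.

Applying constant-fold statement-by-statement:
  [1] v = 5  (unchanged)
  [2] b = v + 7  (unchanged)
  [3] x = v  (unchanged)
  [4] u = x  (unchanged)
  [5] c = 4 - x  (unchanged)
  [6] a = 3  (unchanged)
  [7] t = 3 + 7  -> t = 10
  [8] return b  (unchanged)
Result (8 stmts):
  v = 5
  b = v + 7
  x = v
  u = x
  c = 4 - x
  a = 3
  t = 10
  return b

Answer: v = 5
b = v + 7
x = v
u = x
c = 4 - x
a = 3
t = 10
return b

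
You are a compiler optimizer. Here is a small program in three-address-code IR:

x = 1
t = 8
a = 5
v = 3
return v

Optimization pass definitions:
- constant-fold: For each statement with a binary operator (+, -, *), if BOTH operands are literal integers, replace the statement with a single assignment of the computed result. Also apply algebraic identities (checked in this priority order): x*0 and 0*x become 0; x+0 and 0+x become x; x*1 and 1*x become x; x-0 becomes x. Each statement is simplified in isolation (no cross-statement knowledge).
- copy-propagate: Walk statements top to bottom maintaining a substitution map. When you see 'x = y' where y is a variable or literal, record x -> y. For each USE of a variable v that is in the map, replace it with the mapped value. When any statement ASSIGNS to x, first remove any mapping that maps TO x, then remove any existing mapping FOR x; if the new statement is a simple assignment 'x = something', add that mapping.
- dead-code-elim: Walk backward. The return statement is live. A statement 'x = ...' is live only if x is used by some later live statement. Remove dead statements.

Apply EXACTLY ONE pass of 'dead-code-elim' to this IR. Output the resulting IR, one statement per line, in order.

Applying dead-code-elim statement-by-statement:
  [5] return v  -> KEEP (return); live=['v']
  [4] v = 3  -> KEEP; live=[]
  [3] a = 5  -> DEAD (a not live)
  [2] t = 8  -> DEAD (t not live)
  [1] x = 1  -> DEAD (x not live)
Result (2 stmts):
  v = 3
  return v

Answer: v = 3
return v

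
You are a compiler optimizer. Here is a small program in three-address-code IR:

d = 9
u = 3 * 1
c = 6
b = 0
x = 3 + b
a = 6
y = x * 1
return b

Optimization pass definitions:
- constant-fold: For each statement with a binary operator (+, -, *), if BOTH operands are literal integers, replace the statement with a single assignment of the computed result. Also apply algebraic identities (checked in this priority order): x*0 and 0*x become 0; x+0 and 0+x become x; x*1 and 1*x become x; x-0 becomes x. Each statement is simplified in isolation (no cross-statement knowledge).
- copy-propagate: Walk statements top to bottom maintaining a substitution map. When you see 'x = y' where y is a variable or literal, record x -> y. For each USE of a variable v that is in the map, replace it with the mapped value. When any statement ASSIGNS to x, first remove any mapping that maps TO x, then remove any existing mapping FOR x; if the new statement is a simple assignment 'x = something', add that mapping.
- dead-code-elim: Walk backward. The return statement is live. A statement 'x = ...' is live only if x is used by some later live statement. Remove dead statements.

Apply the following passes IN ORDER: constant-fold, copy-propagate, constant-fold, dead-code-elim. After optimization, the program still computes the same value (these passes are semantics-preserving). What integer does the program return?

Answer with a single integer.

Answer: 0

Derivation:
Initial IR:
  d = 9
  u = 3 * 1
  c = 6
  b = 0
  x = 3 + b
  a = 6
  y = x * 1
  return b
After constant-fold (8 stmts):
  d = 9
  u = 3
  c = 6
  b = 0
  x = 3 + b
  a = 6
  y = x
  return b
After copy-propagate (8 stmts):
  d = 9
  u = 3
  c = 6
  b = 0
  x = 3 + 0
  a = 6
  y = x
  return 0
After constant-fold (8 stmts):
  d = 9
  u = 3
  c = 6
  b = 0
  x = 3
  a = 6
  y = x
  return 0
After dead-code-elim (1 stmts):
  return 0
Evaluate:
  d = 9  =>  d = 9
  u = 3 * 1  =>  u = 3
  c = 6  =>  c = 6
  b = 0  =>  b = 0
  x = 3 + b  =>  x = 3
  a = 6  =>  a = 6
  y = x * 1  =>  y = 3
  return b = 0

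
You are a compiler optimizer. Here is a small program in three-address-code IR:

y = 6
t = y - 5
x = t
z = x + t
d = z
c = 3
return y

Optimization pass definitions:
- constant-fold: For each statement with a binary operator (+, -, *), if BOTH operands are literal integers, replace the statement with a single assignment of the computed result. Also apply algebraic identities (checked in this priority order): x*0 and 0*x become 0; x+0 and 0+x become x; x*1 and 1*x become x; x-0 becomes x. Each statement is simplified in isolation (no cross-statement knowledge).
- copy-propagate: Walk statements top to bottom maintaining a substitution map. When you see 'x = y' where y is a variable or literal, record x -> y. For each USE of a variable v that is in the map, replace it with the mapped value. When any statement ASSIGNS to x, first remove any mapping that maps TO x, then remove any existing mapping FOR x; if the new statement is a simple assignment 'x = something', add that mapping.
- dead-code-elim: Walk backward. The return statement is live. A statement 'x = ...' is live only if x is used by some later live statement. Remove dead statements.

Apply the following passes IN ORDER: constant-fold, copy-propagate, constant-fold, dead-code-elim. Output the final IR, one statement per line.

Initial IR:
  y = 6
  t = y - 5
  x = t
  z = x + t
  d = z
  c = 3
  return y
After constant-fold (7 stmts):
  y = 6
  t = y - 5
  x = t
  z = x + t
  d = z
  c = 3
  return y
After copy-propagate (7 stmts):
  y = 6
  t = 6 - 5
  x = t
  z = t + t
  d = z
  c = 3
  return 6
After constant-fold (7 stmts):
  y = 6
  t = 1
  x = t
  z = t + t
  d = z
  c = 3
  return 6
After dead-code-elim (1 stmts):
  return 6

Answer: return 6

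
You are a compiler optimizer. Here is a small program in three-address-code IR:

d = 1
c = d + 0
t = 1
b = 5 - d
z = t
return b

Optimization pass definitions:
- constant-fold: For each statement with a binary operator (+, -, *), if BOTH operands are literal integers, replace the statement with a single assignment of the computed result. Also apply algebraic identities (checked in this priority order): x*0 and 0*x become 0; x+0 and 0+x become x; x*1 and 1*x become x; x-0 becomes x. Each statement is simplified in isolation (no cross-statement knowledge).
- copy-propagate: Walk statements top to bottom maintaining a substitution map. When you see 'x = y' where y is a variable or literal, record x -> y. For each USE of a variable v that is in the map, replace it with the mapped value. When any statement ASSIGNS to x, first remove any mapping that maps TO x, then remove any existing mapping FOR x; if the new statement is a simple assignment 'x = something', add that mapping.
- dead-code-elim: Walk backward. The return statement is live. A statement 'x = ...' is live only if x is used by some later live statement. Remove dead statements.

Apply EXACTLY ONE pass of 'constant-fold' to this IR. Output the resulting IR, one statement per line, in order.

Applying constant-fold statement-by-statement:
  [1] d = 1  (unchanged)
  [2] c = d + 0  -> c = d
  [3] t = 1  (unchanged)
  [4] b = 5 - d  (unchanged)
  [5] z = t  (unchanged)
  [6] return b  (unchanged)
Result (6 stmts):
  d = 1
  c = d
  t = 1
  b = 5 - d
  z = t
  return b

Answer: d = 1
c = d
t = 1
b = 5 - d
z = t
return b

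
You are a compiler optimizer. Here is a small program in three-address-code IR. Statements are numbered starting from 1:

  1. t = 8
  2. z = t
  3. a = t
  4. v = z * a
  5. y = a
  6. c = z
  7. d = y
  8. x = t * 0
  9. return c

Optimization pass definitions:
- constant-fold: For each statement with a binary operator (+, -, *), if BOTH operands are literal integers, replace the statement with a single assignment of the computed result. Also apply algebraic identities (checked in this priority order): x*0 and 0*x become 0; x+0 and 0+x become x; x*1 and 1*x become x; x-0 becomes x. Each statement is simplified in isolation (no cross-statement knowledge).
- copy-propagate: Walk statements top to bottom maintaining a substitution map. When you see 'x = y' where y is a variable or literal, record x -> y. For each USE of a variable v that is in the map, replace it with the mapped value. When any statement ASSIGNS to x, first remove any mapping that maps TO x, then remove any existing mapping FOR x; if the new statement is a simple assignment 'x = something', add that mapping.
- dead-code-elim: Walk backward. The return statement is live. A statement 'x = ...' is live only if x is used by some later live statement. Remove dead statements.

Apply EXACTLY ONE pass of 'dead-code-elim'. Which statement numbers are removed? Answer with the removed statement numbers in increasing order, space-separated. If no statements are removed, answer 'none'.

Answer: 3 4 5 7 8

Derivation:
Backward liveness scan:
Stmt 1 't = 8': KEEP (t is live); live-in = []
Stmt 2 'z = t': KEEP (z is live); live-in = ['t']
Stmt 3 'a = t': DEAD (a not in live set ['z'])
Stmt 4 'v = z * a': DEAD (v not in live set ['z'])
Stmt 5 'y = a': DEAD (y not in live set ['z'])
Stmt 6 'c = z': KEEP (c is live); live-in = ['z']
Stmt 7 'd = y': DEAD (d not in live set ['c'])
Stmt 8 'x = t * 0': DEAD (x not in live set ['c'])
Stmt 9 'return c': KEEP (return); live-in = ['c']
Removed statement numbers: [3, 4, 5, 7, 8]
Surviving IR:
  t = 8
  z = t
  c = z
  return c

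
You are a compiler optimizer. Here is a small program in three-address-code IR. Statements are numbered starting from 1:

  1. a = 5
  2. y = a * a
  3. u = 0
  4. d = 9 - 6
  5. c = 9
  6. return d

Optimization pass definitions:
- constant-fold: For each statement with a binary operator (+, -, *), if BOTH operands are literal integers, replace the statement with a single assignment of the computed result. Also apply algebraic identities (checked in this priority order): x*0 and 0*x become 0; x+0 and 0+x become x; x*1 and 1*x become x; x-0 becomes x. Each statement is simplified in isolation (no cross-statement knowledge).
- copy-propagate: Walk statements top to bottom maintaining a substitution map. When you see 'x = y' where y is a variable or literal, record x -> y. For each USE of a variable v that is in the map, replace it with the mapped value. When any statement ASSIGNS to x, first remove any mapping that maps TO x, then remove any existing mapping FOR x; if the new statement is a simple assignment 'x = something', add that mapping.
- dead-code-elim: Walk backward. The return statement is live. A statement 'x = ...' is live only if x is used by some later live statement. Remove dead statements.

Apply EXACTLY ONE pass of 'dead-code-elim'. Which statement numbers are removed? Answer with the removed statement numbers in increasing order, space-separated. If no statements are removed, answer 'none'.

Backward liveness scan:
Stmt 1 'a = 5': DEAD (a not in live set [])
Stmt 2 'y = a * a': DEAD (y not in live set [])
Stmt 3 'u = 0': DEAD (u not in live set [])
Stmt 4 'd = 9 - 6': KEEP (d is live); live-in = []
Stmt 5 'c = 9': DEAD (c not in live set ['d'])
Stmt 6 'return d': KEEP (return); live-in = ['d']
Removed statement numbers: [1, 2, 3, 5]
Surviving IR:
  d = 9 - 6
  return d

Answer: 1 2 3 5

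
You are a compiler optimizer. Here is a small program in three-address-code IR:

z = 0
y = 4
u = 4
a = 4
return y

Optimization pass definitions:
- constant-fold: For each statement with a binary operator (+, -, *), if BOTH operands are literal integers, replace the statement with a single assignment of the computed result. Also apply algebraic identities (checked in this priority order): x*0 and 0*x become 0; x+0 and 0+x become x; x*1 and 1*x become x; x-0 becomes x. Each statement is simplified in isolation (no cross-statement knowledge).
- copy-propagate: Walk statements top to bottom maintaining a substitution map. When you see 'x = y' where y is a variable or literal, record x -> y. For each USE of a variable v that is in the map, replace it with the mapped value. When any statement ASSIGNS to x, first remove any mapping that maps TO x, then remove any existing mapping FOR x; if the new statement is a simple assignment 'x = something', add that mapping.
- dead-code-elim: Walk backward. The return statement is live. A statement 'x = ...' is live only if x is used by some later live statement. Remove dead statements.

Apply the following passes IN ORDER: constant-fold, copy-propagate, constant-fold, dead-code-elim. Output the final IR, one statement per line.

Initial IR:
  z = 0
  y = 4
  u = 4
  a = 4
  return y
After constant-fold (5 stmts):
  z = 0
  y = 4
  u = 4
  a = 4
  return y
After copy-propagate (5 stmts):
  z = 0
  y = 4
  u = 4
  a = 4
  return 4
After constant-fold (5 stmts):
  z = 0
  y = 4
  u = 4
  a = 4
  return 4
After dead-code-elim (1 stmts):
  return 4

Answer: return 4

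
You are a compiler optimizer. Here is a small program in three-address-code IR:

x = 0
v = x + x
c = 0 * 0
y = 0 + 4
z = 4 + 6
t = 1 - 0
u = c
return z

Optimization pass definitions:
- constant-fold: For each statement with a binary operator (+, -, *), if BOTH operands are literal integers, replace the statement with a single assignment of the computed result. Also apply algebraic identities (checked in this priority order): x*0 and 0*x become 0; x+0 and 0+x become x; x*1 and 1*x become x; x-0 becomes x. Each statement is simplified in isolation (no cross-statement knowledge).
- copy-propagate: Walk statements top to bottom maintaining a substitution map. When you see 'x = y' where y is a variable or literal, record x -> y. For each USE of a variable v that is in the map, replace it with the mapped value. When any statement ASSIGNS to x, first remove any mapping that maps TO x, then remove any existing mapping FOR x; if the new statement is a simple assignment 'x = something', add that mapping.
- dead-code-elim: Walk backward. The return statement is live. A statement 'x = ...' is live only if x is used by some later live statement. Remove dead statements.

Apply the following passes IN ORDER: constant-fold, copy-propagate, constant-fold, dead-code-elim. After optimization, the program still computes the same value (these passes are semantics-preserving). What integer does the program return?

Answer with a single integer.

Answer: 10

Derivation:
Initial IR:
  x = 0
  v = x + x
  c = 0 * 0
  y = 0 + 4
  z = 4 + 6
  t = 1 - 0
  u = c
  return z
After constant-fold (8 stmts):
  x = 0
  v = x + x
  c = 0
  y = 4
  z = 10
  t = 1
  u = c
  return z
After copy-propagate (8 stmts):
  x = 0
  v = 0 + 0
  c = 0
  y = 4
  z = 10
  t = 1
  u = 0
  return 10
After constant-fold (8 stmts):
  x = 0
  v = 0
  c = 0
  y = 4
  z = 10
  t = 1
  u = 0
  return 10
After dead-code-elim (1 stmts):
  return 10
Evaluate:
  x = 0  =>  x = 0
  v = x + x  =>  v = 0
  c = 0 * 0  =>  c = 0
  y = 0 + 4  =>  y = 4
  z = 4 + 6  =>  z = 10
  t = 1 - 0  =>  t = 1
  u = c  =>  u = 0
  return z = 10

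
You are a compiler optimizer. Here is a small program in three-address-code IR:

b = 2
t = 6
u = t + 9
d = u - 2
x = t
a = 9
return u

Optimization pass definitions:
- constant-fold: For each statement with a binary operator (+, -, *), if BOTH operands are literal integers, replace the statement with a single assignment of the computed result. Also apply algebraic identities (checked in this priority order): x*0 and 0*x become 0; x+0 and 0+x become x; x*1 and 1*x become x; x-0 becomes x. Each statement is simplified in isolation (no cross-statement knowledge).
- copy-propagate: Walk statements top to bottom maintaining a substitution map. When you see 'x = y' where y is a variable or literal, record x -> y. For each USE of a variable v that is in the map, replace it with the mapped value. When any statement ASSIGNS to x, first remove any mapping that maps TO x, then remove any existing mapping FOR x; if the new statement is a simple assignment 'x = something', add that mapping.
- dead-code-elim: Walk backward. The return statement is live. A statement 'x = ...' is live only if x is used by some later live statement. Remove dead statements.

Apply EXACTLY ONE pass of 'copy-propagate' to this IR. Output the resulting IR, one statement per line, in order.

Answer: b = 2
t = 6
u = 6 + 9
d = u - 2
x = 6
a = 9
return u

Derivation:
Applying copy-propagate statement-by-statement:
  [1] b = 2  (unchanged)
  [2] t = 6  (unchanged)
  [3] u = t + 9  -> u = 6 + 9
  [4] d = u - 2  (unchanged)
  [5] x = t  -> x = 6
  [6] a = 9  (unchanged)
  [7] return u  (unchanged)
Result (7 stmts):
  b = 2
  t = 6
  u = 6 + 9
  d = u - 2
  x = 6
  a = 9
  return u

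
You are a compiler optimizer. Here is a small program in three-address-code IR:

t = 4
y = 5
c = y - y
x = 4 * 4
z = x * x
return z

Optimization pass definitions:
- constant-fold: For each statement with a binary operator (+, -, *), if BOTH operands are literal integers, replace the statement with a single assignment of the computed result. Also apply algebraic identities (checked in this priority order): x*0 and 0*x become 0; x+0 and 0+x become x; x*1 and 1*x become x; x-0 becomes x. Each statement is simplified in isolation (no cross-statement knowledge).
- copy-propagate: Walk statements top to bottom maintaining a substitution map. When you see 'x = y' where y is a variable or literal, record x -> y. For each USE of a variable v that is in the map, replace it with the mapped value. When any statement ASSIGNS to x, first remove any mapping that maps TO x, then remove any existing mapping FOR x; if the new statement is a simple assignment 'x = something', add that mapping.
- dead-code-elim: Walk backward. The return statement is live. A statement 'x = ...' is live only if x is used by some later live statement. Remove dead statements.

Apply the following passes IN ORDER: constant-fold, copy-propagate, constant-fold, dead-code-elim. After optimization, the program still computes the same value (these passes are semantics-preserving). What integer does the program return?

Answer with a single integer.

Initial IR:
  t = 4
  y = 5
  c = y - y
  x = 4 * 4
  z = x * x
  return z
After constant-fold (6 stmts):
  t = 4
  y = 5
  c = y - y
  x = 16
  z = x * x
  return z
After copy-propagate (6 stmts):
  t = 4
  y = 5
  c = 5 - 5
  x = 16
  z = 16 * 16
  return z
After constant-fold (6 stmts):
  t = 4
  y = 5
  c = 0
  x = 16
  z = 256
  return z
After dead-code-elim (2 stmts):
  z = 256
  return z
Evaluate:
  t = 4  =>  t = 4
  y = 5  =>  y = 5
  c = y - y  =>  c = 0
  x = 4 * 4  =>  x = 16
  z = x * x  =>  z = 256
  return z = 256

Answer: 256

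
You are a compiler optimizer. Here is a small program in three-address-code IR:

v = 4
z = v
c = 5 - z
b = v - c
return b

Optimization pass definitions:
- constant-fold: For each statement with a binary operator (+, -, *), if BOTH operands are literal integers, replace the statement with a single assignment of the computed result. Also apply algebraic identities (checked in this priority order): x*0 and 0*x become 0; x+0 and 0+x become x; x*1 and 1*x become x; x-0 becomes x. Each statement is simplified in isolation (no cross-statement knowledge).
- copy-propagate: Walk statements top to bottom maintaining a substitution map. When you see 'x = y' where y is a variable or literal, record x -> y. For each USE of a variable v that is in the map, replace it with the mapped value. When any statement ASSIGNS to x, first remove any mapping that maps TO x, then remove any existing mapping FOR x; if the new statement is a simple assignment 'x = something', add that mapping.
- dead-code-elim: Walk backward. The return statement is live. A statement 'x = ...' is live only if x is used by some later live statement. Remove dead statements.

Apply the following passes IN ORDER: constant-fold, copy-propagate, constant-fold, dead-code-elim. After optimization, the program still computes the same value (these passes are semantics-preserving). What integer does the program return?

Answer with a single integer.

Initial IR:
  v = 4
  z = v
  c = 5 - z
  b = v - c
  return b
After constant-fold (5 stmts):
  v = 4
  z = v
  c = 5 - z
  b = v - c
  return b
After copy-propagate (5 stmts):
  v = 4
  z = 4
  c = 5 - 4
  b = 4 - c
  return b
After constant-fold (5 stmts):
  v = 4
  z = 4
  c = 1
  b = 4 - c
  return b
After dead-code-elim (3 stmts):
  c = 1
  b = 4 - c
  return b
Evaluate:
  v = 4  =>  v = 4
  z = v  =>  z = 4
  c = 5 - z  =>  c = 1
  b = v - c  =>  b = 3
  return b = 3

Answer: 3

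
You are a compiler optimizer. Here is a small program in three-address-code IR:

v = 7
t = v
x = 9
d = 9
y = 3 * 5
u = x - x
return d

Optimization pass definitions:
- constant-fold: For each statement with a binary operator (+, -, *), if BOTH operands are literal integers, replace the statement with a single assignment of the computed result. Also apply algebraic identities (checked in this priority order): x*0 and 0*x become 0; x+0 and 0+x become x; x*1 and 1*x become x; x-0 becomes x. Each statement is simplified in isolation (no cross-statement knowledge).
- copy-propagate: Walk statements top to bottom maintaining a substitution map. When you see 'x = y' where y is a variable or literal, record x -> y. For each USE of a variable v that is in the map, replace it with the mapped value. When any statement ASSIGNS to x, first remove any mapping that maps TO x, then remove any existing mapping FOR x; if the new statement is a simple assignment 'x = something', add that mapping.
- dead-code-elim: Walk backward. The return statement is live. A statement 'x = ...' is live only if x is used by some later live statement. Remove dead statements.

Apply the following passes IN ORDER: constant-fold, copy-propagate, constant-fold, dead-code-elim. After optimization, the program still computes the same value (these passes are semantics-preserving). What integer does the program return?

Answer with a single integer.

Initial IR:
  v = 7
  t = v
  x = 9
  d = 9
  y = 3 * 5
  u = x - x
  return d
After constant-fold (7 stmts):
  v = 7
  t = v
  x = 9
  d = 9
  y = 15
  u = x - x
  return d
After copy-propagate (7 stmts):
  v = 7
  t = 7
  x = 9
  d = 9
  y = 15
  u = 9 - 9
  return 9
After constant-fold (7 stmts):
  v = 7
  t = 7
  x = 9
  d = 9
  y = 15
  u = 0
  return 9
After dead-code-elim (1 stmts):
  return 9
Evaluate:
  v = 7  =>  v = 7
  t = v  =>  t = 7
  x = 9  =>  x = 9
  d = 9  =>  d = 9
  y = 3 * 5  =>  y = 15
  u = x - x  =>  u = 0
  return d = 9

Answer: 9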